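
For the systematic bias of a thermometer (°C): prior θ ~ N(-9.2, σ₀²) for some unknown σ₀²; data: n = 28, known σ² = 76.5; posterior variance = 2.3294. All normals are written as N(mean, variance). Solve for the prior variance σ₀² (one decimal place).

Posterior precision equals prior precision plus data precision: 1/σ_n² = 1/σ₀² + n/σ².
So 1/σ₀² = 1/2.3294 − 28/76.5 = 0.429295 − 0.366013 = 0.063282.
Hence σ₀² = 1/0.063282 ≈ 15.8.

σ₀² = 15.8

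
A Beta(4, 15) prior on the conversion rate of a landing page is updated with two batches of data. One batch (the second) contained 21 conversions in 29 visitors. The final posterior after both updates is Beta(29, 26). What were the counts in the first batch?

4 conversions and 3 bounces

Sequential conjugate updates are equivalent to a single update on the pooled data, so total successes = posterior α − prior α and total failures = posterior β − prior β.
Total across both batches: 29−4=25 conversions, 26−15=11 bounces.
Subtract the second batch: 25−21=4 conversions and 11−8=3 bounces.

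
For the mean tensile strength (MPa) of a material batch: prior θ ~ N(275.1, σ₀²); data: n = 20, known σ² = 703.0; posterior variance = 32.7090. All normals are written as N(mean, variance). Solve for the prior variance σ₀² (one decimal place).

σ₀² = 471.0

For the Normal–Normal model with known σ², precisions add: τ_n = τ₀ + n/σ².
So 1/σ₀² = 1/32.7090 − 20/703.0 = 0.030573 − 0.028450 = 0.002123.
Hence σ₀² = 1/0.002123 ≈ 471.0.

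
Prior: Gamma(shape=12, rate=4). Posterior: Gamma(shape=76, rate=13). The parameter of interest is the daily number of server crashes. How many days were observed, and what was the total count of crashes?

n = 9 days with total 64 crashes

Gamma–Poisson conjugacy: posterior shape = α + Σxᵢ, posterior rate = β + n.
Matching: Σxᵢ = 76 − 12 = 64 and n = 13 − 4 = 9.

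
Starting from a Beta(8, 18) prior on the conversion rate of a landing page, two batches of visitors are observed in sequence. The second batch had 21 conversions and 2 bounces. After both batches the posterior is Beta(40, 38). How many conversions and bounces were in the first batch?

11 conversions and 18 bounces

Sequential conjugate updates are equivalent to a single update on the pooled data, so total successes = posterior α − prior α and total failures = posterior β − prior β.
Total across both batches: 40−8=32 conversions, 38−18=20 bounces.
Subtract the second batch: 32−21=11 conversions and 20−2=18 bounces.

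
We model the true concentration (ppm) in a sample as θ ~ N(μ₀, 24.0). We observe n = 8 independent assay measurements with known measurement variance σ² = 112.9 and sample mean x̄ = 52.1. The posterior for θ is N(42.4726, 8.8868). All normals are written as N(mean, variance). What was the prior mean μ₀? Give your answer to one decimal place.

The posterior mean is a precision-weighted average: μ_n = (τ₀μ₀ + τ_data·x̄)/(τ₀+τ_data), with τ₀=1/σ₀² and τ_data=n/σ².
Here τ₀ = 1/24.0 = 0.041667 and τ_data = 8/112.9 = 0.070859, so τ_n = 0.112526.
Rearranging for μ₀: μ₀ = (μ_n·τ_n − τ_data·x̄)/τ₀ = (42.4726·0.112526 − 0.070859·52.1) / 0.041667 = 1.087518/0.041667 ≈ 26.1.

μ₀ = 26.1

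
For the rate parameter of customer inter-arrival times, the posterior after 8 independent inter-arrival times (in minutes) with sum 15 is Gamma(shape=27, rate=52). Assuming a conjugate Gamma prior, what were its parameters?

Gamma(shape=19, rate=37)

For an exponential likelihood with a Gamma(α, β) prior on the rate, n observations with total T give posterior Gamma(α+n, β+T).
So α = 27 − 8 = 19 and β = 52 − 15 = 37.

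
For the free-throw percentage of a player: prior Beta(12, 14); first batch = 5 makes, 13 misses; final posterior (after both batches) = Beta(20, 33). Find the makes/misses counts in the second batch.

3 makes and 6 misses

Sequential conjugate updates are equivalent to a single update on the pooled data, so total successes = posterior α − prior α and total failures = posterior β − prior β.
Total across both batches: 20−12=8 makes, 33−14=19 misses.
Subtract the first batch: 8−5=3 makes and 19−13=6 misses.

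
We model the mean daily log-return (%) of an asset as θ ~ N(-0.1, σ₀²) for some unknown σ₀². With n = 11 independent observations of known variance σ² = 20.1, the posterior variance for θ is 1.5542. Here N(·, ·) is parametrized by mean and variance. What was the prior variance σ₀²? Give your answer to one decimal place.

σ₀² = 10.4

Posterior precision equals prior precision plus data precision: 1/σ_n² = 1/σ₀² + n/σ².
So 1/σ₀² = 1/1.5542 − 11/20.1 = 0.643418 − 0.547264 = 0.096154.
Hence σ₀² = 1/0.096154 ≈ 10.4.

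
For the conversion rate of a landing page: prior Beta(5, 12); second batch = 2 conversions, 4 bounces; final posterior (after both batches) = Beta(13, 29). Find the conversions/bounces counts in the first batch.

6 conversions and 13 bounces

Because Beta–binomial updating is additive in the counts, the combined data contributed (α_post−α_prior, β_post−β_prior) successes and failures.
Total across both batches: 13−5=8 conversions, 29−12=17 bounces.
Subtract the second batch: 8−2=6 conversions and 17−4=13 bounces.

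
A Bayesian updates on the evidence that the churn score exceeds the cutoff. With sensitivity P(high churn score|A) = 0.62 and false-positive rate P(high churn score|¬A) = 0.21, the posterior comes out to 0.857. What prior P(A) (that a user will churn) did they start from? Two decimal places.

P(A) = 0.67

In odds form, posterior odds = prior odds × likelihood ratio, so prior odds = posterior odds ÷ LR.
Posterior odds = 0.857/(1−0.857) = 5.9930. LR = 0.62/0.21 = 2.9524.
Prior odds = 5.9930/2.9524 = 2.0299, so P(A) = 2.0299/(1+2.0299) ≈ 0.67.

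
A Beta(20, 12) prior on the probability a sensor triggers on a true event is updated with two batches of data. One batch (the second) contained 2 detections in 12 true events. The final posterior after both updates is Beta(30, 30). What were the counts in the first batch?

Because Beta–binomial updating is additive in the counts, the combined data contributed (α_post−α_prior, β_post−β_prior) successes and failures.
Total across both batches: 30−20=10 detections, 30−12=18 misses.
Subtract the second batch: 10−2=8 detections and 18−10=8 misses.

8 detections and 8 misses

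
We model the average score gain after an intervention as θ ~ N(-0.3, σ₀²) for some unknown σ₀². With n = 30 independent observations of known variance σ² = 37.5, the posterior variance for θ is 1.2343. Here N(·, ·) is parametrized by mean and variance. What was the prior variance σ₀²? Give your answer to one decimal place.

σ₀² = 98.3

For the Normal–Normal model with known σ², precisions add: τ_n = τ₀ + n/σ².
So 1/σ₀² = 1/1.2343 − 30/37.5 = 0.810176 − 0.800000 = 0.010176.
Hence σ₀² = 1/0.010176 ≈ 98.3.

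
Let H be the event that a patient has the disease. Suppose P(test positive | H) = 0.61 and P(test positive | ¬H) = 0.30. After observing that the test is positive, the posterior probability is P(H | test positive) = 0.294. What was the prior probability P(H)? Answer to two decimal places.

Bayes' rule in odds form gives O(H|E) = O(H)·[P(E|H)/P(E|¬H)], hence O(H) = O(H|E)/LR.
Posterior odds = 0.294/(1−0.294) = 0.4164. LR = 0.61/0.30 = 2.0333.
Prior odds = 0.4164/2.0333 = 0.2048, so P(H) = 0.2048/(1+0.2048) ≈ 0.17.

P(H) = 0.17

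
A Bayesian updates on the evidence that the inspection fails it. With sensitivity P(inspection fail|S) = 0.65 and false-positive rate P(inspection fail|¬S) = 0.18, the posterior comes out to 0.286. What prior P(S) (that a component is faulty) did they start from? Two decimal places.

In odds form, posterior odds = prior odds × likelihood ratio, so prior odds = posterior odds ÷ LR.
Posterior odds = 0.286/(1−0.286) = 0.4006. LR = 0.65/0.18 = 3.6111.
Prior odds = 0.4006/3.6111 = 0.1109, so P(S) = 0.1109/(1+0.1109) ≈ 0.10.

P(S) = 0.10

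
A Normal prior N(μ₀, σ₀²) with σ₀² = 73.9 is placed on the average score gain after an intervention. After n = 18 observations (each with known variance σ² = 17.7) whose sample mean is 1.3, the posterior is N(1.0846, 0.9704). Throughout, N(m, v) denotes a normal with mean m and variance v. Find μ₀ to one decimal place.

The posterior mean is a precision-weighted average: μ_n = (τ₀μ₀ + τ_data·x̄)/(τ₀+τ_data), with τ₀=1/σ₀² and τ_data=n/σ².
Here τ₀ = 1/73.9 = 0.013532 and τ_data = 18/17.7 = 1.016949, so τ_n = 1.030481.
Rearranging for μ₀: μ₀ = (μ_n·τ_n − τ_data·x̄)/τ₀ = (1.0846·1.030481 − 1.016949·1.3) / 0.013532 = -0.204374/0.013532 ≈ -15.1.

μ₀ = -15.1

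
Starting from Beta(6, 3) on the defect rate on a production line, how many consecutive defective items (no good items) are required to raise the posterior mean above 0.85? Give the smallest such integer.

After k defective items and 0 good items the posterior is Beta(6+k, 3), with mean (6+k)/(6+3+k).
Set (6+k)/(9+k) > 0.85 and solve: k > (0.85·9 − 6)/(1 − 0.85) = 11.000.
The smallest integer exceeding 11.000 is 12.

k = 12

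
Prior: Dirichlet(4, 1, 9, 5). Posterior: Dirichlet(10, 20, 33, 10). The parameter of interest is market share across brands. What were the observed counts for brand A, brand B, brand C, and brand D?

For a Dirichlet(α) prior with multinomial counts c, the posterior is Dirichlet(α + c) componentwise.
Counts are posterior − prior componentwise: 10−4=6, 20−1=19, 33−9=24, 10−5=5.

counts (6, 19, 24, 5)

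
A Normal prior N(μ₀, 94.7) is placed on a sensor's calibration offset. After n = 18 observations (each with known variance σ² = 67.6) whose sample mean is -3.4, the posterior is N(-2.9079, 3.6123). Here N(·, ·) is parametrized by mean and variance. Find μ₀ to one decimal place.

μ₀ = 9.5

With known observation variance, the Normal–Normal posterior has precision τ_n = τ₀ + n/σ² and mean μ_n = (τ₀μ₀ + (n/σ²)x̄)/τ_n.
Here τ₀ = 1/94.7 = 0.010560 and τ_data = 18/67.6 = 0.266272, so τ_n = 0.276832.
Rearranging for μ₀: μ₀ = (μ_n·τ_n − τ_data·x̄)/τ₀ = (-2.9079·0.276832 − 0.266272·-3.4) / 0.010560 = 0.100325/0.010560 ≈ 9.5.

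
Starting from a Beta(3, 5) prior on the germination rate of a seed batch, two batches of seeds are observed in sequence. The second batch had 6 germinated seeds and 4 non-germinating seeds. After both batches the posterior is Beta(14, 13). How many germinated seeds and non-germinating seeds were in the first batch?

5 germinated seeds and 4 non-germinating seeds

Sequential conjugate updates are equivalent to a single update on the pooled data, so total successes = posterior α − prior α and total failures = posterior β − prior β.
Total across both batches: 14−3=11 germinated seeds, 13−5=8 non-germinating seeds.
Subtract the second batch: 11−6=5 germinated seeds and 8−4=4 non-germinating seeds.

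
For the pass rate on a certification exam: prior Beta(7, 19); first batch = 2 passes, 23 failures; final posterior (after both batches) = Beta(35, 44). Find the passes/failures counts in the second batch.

26 passes and 2 failures

Sequential conjugate updates are equivalent to a single update on the pooled data, so total successes = posterior α − prior α and total failures = posterior β − prior β.
Total across both batches: 35−7=28 passes, 44−19=25 failures.
Subtract the first batch: 28−2=26 passes and 25−23=2 failures.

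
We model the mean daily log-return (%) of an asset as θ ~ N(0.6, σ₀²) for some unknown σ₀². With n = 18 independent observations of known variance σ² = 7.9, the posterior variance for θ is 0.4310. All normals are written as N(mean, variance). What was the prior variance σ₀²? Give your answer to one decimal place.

σ₀² = 24.0

For the Normal–Normal model with known σ², precisions add: τ_n = τ₀ + n/σ².
So 1/σ₀² = 1/0.4310 − 18/7.9 = 2.320186 − 2.278481 = 0.041705.
Hence σ₀² = 1/0.041705 ≈ 24.0.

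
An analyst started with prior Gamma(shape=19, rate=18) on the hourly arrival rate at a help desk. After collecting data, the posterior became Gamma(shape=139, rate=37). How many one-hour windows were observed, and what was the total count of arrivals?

n = 19 one-hour windows with total 120 arrivals

A Gamma(α, β) prior (rate parametrization) on a Poisson rate with n observations summing to S gives posterior Gamma(α+S, β+n).
Matching: Σxᵢ = 139 − 19 = 120 and n = 37 − 18 = 19.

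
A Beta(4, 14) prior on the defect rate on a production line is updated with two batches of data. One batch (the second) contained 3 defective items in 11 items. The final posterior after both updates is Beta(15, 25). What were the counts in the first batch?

8 defective items and 3 good items

Because Beta–binomial updating is additive in the counts, the combined data contributed (α_post−α_prior, β_post−β_prior) successes and failures.
Total across both batches: 15−4=11 defective items, 25−14=11 good items.
Subtract the second batch: 11−3=8 defective items and 11−8=3 good items.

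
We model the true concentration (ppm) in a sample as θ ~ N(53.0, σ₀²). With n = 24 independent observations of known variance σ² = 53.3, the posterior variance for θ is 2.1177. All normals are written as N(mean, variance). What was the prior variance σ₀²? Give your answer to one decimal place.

For the Normal–Normal model with known σ², precisions add: τ_n = τ₀ + n/σ².
So 1/σ₀² = 1/2.1177 − 24/53.3 = 0.472210 − 0.450281 = 0.021929.
Hence σ₀² = 1/0.021929 ≈ 45.6.

σ₀² = 45.6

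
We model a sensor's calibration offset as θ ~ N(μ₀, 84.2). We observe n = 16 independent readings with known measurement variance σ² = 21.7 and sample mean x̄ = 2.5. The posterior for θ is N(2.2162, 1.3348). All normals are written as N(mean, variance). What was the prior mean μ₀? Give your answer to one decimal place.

The posterior mean is a precision-weighted average: μ_n = (τ₀μ₀ + τ_data·x̄)/(τ₀+τ_data), with τ₀=1/σ₀² and τ_data=n/σ².
Here τ₀ = 1/84.2 = 0.011876 and τ_data = 16/21.7 = 0.737327, so τ_n = 0.749203.
Rearranging for μ₀: μ₀ = (μ_n·τ_n − τ_data·x̄)/τ₀ = (2.2162·0.749203 − 0.737327·2.5) / 0.011876 = -0.182934/0.011876 ≈ -15.4.

μ₀ = -15.4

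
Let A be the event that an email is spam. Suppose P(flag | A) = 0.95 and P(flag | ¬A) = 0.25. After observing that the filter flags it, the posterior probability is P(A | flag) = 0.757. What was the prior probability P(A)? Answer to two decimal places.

Bayes' rule in odds form gives O(A|E) = O(A)·[P(E|A)/P(E|¬A)], hence O(A) = O(A|E)/LR.
Posterior odds = 0.757/(1−0.757) = 3.1152. LR = 0.95/0.25 = 3.8000.
Prior odds = 3.1152/3.8000 = 0.8198, so P(A) = 0.8198/(1+0.8198) ≈ 0.45.

P(A) = 0.45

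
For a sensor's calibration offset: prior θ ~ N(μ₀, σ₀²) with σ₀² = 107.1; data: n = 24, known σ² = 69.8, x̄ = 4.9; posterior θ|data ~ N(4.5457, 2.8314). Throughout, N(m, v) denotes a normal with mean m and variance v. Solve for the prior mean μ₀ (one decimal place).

μ₀ = -8.5

The posterior mean is a precision-weighted average: μ_n = (τ₀μ₀ + τ_data·x̄)/(τ₀+τ_data), with τ₀=1/σ₀² and τ_data=n/σ².
Here τ₀ = 1/107.1 = 0.009337 and τ_data = 24/69.8 = 0.343840, so τ_n = 0.353177.
Rearranging for μ₀: μ₀ = (μ_n·τ_n − τ_data·x̄)/τ₀ = (4.5457·0.353177 − 0.343840·4.9) / 0.009337 = -0.079379/0.009337 ≈ -8.5.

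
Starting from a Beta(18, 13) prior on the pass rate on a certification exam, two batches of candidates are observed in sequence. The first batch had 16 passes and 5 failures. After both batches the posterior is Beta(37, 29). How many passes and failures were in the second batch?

Sequential conjugate updates are equivalent to a single update on the pooled data, so total successes = posterior α − prior α and total failures = posterior β − prior β.
Total across both batches: 37−18=19 passes, 29−13=16 failures.
Subtract the first batch: 19−16=3 passes and 16−5=11 failures.

3 passes and 11 failures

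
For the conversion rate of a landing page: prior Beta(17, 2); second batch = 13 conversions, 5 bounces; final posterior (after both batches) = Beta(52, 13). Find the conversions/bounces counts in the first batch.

Sequential conjugate updates are equivalent to a single update on the pooled data, so total successes = posterior α − prior α and total failures = posterior β − prior β.
Total across both batches: 52−17=35 conversions, 13−2=11 bounces.
Subtract the second batch: 35−13=22 conversions and 11−5=6 bounces.

22 conversions and 6 bounces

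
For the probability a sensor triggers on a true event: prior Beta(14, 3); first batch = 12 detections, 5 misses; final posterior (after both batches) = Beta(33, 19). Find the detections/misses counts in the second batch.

Sequential conjugate updates are equivalent to a single update on the pooled data, so total successes = posterior α − prior α and total failures = posterior β − prior β.
Total across both batches: 33−14=19 detections, 19−3=16 misses.
Subtract the first batch: 19−12=7 detections and 16−5=11 misses.

7 detections and 11 misses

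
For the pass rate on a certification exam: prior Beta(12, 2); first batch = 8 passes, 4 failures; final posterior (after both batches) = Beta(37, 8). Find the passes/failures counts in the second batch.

Because Beta–binomial updating is additive in the counts, the combined data contributed (α_post−α_prior, β_post−β_prior) successes and failures.
Total across both batches: 37−12=25 passes, 8−2=6 failures.
Subtract the first batch: 25−8=17 passes and 6−4=2 failures.

17 passes and 2 failures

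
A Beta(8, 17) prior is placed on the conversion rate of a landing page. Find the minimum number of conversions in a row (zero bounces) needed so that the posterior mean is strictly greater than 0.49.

k = 9

After k conversions and 0 bounces the posterior is Beta(8+k, 17), with mean (8+k)/(8+17+k).
Set (8+k)/(25+k) > 0.49 and solve: k > (0.49·25 − 8)/(1 − 0.49) = 8.333.
The smallest integer exceeding 8.333 is 9, and checking k=9: (17)/(34) = 0.5000 > 0.49.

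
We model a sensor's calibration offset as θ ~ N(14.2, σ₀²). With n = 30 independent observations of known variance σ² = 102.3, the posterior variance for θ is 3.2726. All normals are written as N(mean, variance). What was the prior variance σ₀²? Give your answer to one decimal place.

σ₀² = 81.2

Posterior precision equals prior precision plus data precision: 1/σ_n² = 1/σ₀² + n/σ².
So 1/σ₀² = 1/3.2726 − 30/102.3 = 0.305567 − 0.293255 = 0.012312.
Hence σ₀² = 1/0.012312 ≈ 81.2.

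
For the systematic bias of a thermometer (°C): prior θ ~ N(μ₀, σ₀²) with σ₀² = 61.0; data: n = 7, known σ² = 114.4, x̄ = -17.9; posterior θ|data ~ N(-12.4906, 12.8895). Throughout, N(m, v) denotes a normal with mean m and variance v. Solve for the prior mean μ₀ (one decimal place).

μ₀ = 7.7

The posterior mean is a precision-weighted average: μ_n = (τ₀μ₀ + τ_data·x̄)/(τ₀+τ_data), with τ₀=1/σ₀² and τ_data=n/σ².
Here τ₀ = 1/61.0 = 0.016393 and τ_data = 7/114.4 = 0.061189, so τ_n = 0.077582.
Rearranging for μ₀: μ₀ = (μ_n·τ_n − τ_data·x̄)/τ₀ = (-12.4906·0.077582 − 0.061189·-17.9) / 0.016393 = 0.126237/0.016393 ≈ 7.7.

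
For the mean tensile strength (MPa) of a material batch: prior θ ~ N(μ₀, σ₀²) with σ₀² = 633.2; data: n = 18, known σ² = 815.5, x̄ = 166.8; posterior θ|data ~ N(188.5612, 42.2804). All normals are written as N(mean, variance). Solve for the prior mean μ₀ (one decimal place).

μ₀ = 492.7

With known observation variance, the Normal–Normal posterior has precision τ_n = τ₀ + n/σ² and mean μ_n = (τ₀μ₀ + (n/σ²)x̄)/τ_n.
Here τ₀ = 1/633.2 = 0.001579 and τ_data = 18/815.5 = 0.022072, so τ_n = 0.023651.
Rearranging for μ₀: μ₀ = (μ_n·τ_n − τ_data·x̄)/τ₀ = (188.5612·0.023651 − 0.022072·166.8) / 0.001579 = 0.778051/0.001579 ≈ 492.7.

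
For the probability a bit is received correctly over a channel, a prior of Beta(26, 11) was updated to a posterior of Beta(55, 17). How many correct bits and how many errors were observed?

Under Beta–binomial conjugacy the posterior parameters are (α+s, β+f).
So s = 55 − 26 = 29 and f = 17 − 11 = 6.

29 correct bits and 6 errors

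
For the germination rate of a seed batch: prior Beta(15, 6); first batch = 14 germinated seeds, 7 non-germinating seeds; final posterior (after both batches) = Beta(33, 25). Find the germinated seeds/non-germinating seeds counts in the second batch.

Sequential conjugate updates are equivalent to a single update on the pooled data, so total successes = posterior α − prior α and total failures = posterior β − prior β.
Total across both batches: 33−15=18 germinated seeds, 25−6=19 non-germinating seeds.
Subtract the first batch: 18−14=4 germinated seeds and 19−7=12 non-germinating seeds.

4 germinated seeds and 12 non-germinating seeds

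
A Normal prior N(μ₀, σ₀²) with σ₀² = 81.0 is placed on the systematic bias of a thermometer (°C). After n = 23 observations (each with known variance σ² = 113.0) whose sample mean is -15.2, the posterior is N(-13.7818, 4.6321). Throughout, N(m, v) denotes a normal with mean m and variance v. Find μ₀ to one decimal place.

With known observation variance, the Normal–Normal posterior has precision τ_n = τ₀ + n/σ² and mean μ_n = (τ₀μ₀ + (n/σ²)x̄)/τ_n.
Here τ₀ = 1/81.0 = 0.012346 and τ_data = 23/113.0 = 0.203540, so τ_n = 0.215886.
Rearranging for μ₀: μ₀ = (μ_n·τ_n − τ_data·x̄)/τ₀ = (-13.7818·0.215886 − 0.203540·-15.2) / 0.012346 = 0.118510/0.012346 ≈ 9.6.

μ₀ = 9.6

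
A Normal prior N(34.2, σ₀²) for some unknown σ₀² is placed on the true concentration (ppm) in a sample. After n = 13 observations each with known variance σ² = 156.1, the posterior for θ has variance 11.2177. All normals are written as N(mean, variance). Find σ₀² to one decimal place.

For the Normal–Normal model with known σ², precisions add: τ_n = τ₀ + n/σ².
So 1/σ₀² = 1/11.2177 − 13/156.1 = 0.089145 − 0.083280 = 0.005865.
Hence σ₀² = 1/0.005865 ≈ 170.5.

σ₀² = 170.5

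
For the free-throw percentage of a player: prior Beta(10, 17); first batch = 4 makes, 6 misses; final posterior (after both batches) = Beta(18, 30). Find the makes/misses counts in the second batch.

4 makes and 7 misses

Sequential conjugate updates are equivalent to a single update on the pooled data, so total successes = posterior α − prior α and total failures = posterior β − prior β.
Total across both batches: 18−10=8 makes, 30−17=13 misses.
Subtract the first batch: 8−4=4 makes and 13−6=7 misses.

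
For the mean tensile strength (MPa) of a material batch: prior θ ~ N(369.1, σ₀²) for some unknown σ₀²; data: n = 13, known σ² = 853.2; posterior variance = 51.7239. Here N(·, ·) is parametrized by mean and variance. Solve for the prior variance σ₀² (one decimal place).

For the Normal–Normal model with known σ², precisions add: τ_n = τ₀ + n/σ².
So 1/σ₀² = 1/51.7239 − 13/853.2 = 0.019333 − 0.015237 = 0.004096.
Hence σ₀² = 1/0.004096 ≈ 244.1.

σ₀² = 244.1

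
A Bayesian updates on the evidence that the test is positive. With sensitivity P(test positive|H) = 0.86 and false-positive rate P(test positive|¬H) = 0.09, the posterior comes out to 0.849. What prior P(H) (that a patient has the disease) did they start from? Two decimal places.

Bayes' rule in odds form gives O(H|E) = O(H)·[P(E|H)/P(E|¬H)], hence O(H) = O(H|E)/LR.
Posterior odds = 0.849/(1−0.849) = 5.6225. LR = 0.86/0.09 = 9.5556.
Prior odds = 5.6225/9.5556 = 0.5884, so P(H) = 0.5884/(1+0.5884) ≈ 0.37.

P(H) = 0.37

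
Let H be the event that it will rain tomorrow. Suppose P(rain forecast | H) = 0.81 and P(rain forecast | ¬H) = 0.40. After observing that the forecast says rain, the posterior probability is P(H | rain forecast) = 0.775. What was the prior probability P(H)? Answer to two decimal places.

In odds form, posterior odds = prior odds × likelihood ratio, so prior odds = posterior odds ÷ LR.
Posterior odds = 0.775/(1−0.775) = 3.4444. LR = 0.81/0.40 = 2.0250.
Prior odds = 3.4444/2.0250 = 1.7009, so P(H) = 1.7009/(1+1.7009) ≈ 0.63.

P(H) = 0.63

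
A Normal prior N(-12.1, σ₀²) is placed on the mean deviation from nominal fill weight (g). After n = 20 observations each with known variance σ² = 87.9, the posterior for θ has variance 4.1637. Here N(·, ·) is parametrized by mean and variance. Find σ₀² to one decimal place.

For the Normal–Normal model with known σ², precisions add: τ_n = τ₀ + n/σ².
So 1/σ₀² = 1/4.1637 − 20/87.9 = 0.240171 − 0.227531 = 0.012640.
Hence σ₀² = 1/0.012640 ≈ 79.1.

σ₀² = 79.1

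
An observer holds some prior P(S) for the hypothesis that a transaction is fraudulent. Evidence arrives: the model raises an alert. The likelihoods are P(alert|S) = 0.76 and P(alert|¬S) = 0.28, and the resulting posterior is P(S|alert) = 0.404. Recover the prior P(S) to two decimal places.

Bayes' rule in odds form gives O(S|E) = O(S)·[P(E|S)/P(E|¬S)], hence O(S) = O(S|E)/LR.
Posterior odds = 0.404/(1−0.404) = 0.6779. LR = 0.76/0.28 = 2.7143.
Prior odds = 0.6779/2.7143 = 0.2498, so P(S) = 0.2498/(1+0.2498) ≈ 0.20.

P(S) = 0.20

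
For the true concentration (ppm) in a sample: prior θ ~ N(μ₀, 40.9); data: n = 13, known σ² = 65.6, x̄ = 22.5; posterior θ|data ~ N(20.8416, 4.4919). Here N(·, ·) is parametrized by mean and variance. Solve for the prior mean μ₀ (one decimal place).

The posterior mean is a precision-weighted average: μ_n = (τ₀μ₀ + τ_data·x̄)/(τ₀+τ_data), with τ₀=1/σ₀² and τ_data=n/σ².
Here τ₀ = 1/40.9 = 0.024450 and τ_data = 13/65.6 = 0.198171, so τ_n = 0.222621.
Rearranging for μ₀: μ₀ = (μ_n·τ_n − τ_data·x̄)/τ₀ = (20.8416·0.222621 − 0.198171·22.5) / 0.024450 = 0.180930/0.024450 ≈ 7.4.

μ₀ = 7.4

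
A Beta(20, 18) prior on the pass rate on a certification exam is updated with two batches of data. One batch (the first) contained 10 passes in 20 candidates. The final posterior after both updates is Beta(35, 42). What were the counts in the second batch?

5 passes and 14 failures

Because Beta–binomial updating is additive in the counts, the combined data contributed (α_post−α_prior, β_post−β_prior) successes and failures.
Total across both batches: 35−20=15 passes, 42−18=24 failures.
Subtract the first batch: 15−10=5 passes and 24−10=14 failures.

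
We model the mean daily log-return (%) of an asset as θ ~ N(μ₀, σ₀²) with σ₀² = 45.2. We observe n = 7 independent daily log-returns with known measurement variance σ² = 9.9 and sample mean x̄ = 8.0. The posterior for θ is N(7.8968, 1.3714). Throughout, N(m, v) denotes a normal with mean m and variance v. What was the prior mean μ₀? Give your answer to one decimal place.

With known observation variance, the Normal–Normal posterior has precision τ_n = τ₀ + n/σ² and mean μ_n = (τ₀μ₀ + (n/σ²)x̄)/τ_n.
Here τ₀ = 1/45.2 = 0.022124 and τ_data = 7/9.9 = 0.707071, so τ_n = 0.729195.
Rearranging for μ₀: μ₀ = (μ_n·τ_n − τ_data·x̄)/τ₀ = (7.8968·0.729195 − 0.707071·8.0) / 0.022124 = 0.101739/0.022124 ≈ 4.6.

μ₀ = 4.6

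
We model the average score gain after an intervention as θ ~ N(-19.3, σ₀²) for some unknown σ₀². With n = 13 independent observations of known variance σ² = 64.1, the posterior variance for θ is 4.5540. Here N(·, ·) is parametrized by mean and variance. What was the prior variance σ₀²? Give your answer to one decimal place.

σ₀² = 59.6

For the Normal–Normal model with known σ², precisions add: τ_n = τ₀ + n/σ².
So 1/σ₀² = 1/4.5540 − 13/64.1 = 0.219587 − 0.202808 = 0.016779.
Hence σ₀² = 1/0.016779 ≈ 59.6.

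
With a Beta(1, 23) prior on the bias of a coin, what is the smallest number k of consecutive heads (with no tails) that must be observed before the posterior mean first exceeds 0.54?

After k heads and 0 tails the posterior is Beta(1+k, 23), with mean (1+k)/(1+23+k).
Set (1+k)/(24+k) > 0.54 and solve: k > (0.54·24 − 1)/(1 − 0.54) = 26.000.
The smallest integer exceeding 26.000 is 27.

k = 27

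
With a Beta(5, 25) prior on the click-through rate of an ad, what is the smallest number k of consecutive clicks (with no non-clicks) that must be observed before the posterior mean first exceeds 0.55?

After k clicks and 0 non-clicks the posterior is Beta(5+k, 25), with mean (5+k)/(5+25+k).
Set (5+k)/(30+k) > 0.55 and solve: k > (0.55·30 − 5)/(1 − 0.55) = 25.556.
The smallest integer exceeding 25.556 is 26.

k = 26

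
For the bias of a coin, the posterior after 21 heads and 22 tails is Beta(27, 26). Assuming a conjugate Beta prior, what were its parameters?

Beta(6, 4)

A Beta(a, b) prior with s successes and f failures in binomial data gives a Beta(a+s, b+f) posterior.
So a = 27 − 21 = 6 and b = 26 − 22 = 4.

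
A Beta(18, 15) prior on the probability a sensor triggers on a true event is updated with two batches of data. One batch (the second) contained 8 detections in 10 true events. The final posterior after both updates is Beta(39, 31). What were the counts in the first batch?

Because Beta–binomial updating is additive in the counts, the combined data contributed (α_post−α_prior, β_post−β_prior) successes and failures.
Total across both batches: 39−18=21 detections, 31−15=16 misses.
Subtract the second batch: 21−8=13 detections and 16−2=14 misses.

13 detections and 14 misses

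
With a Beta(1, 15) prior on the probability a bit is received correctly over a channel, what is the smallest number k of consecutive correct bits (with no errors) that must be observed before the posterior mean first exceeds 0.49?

After k correct bits and 0 errors the posterior is Beta(1+k, 15), with mean (1+k)/(1+15+k).
Set (1+k)/(16+k) > 0.49 and solve: k > (0.49·16 − 1)/(1 − 0.49) = 13.412.
The smallest integer exceeding 13.412 is 14, and checking k=14: (15)/(30) = 0.5000 > 0.49.

k = 14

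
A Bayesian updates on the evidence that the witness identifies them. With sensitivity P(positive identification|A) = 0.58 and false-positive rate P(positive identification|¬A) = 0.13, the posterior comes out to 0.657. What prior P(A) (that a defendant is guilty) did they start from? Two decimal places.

P(A) = 0.30

In odds form, posterior odds = prior odds × likelihood ratio, so prior odds = posterior odds ÷ LR.
Posterior odds = 0.657/(1−0.657) = 1.9155. LR = 0.58/0.13 = 4.4615.
Prior odds = 1.9155/4.4615 = 0.4293, so P(A) = 0.4293/(1+0.4293) ≈ 0.30.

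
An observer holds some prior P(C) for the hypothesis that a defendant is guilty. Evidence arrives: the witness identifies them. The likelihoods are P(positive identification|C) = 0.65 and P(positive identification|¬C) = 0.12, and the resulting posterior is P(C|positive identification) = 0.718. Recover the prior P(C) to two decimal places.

P(C) = 0.32

In odds form, posterior odds = prior odds × likelihood ratio, so prior odds = posterior odds ÷ LR.
Posterior odds = 0.718/(1−0.718) = 2.5461. LR = 0.65/0.12 = 5.4167.
Prior odds = 2.5461/5.4167 = 0.4700, so P(C) = 0.4700/(1+0.4700) ≈ 0.32.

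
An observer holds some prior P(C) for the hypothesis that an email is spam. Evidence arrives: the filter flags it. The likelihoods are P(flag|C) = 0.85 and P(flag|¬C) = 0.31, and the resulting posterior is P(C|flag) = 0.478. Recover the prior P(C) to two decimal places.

P(C) = 0.25

Bayes' rule in odds form gives O(C|E) = O(C)·[P(E|C)/P(E|¬C)], hence O(C) = O(C|E)/LR.
Posterior odds = 0.478/(1−0.478) = 0.9157. LR = 0.85/0.31 = 2.7419.
Prior odds = 0.9157/2.7419 = 0.3340, so P(C) = 0.3340/(1+0.3340) ≈ 0.25.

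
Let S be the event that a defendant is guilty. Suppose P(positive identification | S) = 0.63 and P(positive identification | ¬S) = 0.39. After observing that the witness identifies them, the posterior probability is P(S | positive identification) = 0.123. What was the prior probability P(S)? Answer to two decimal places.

In odds form, posterior odds = prior odds × likelihood ratio, so prior odds = posterior odds ÷ LR.
Posterior odds = 0.123/(1−0.123) = 0.1403. LR = 0.63/0.39 = 1.6154.
Prior odds = 0.1403/1.6154 = 0.0869, so P(S) = 0.0869/(1+0.0869) ≈ 0.08.

P(S) = 0.08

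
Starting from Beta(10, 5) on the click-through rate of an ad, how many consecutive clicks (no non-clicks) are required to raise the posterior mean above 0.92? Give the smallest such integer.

k = 48

After k clicks and 0 non-clicks the posterior is Beta(10+k, 5), with mean (10+k)/(10+5+k).
Set (10+k)/(15+k) > 0.92 and solve: k > (0.92·15 − 10)/(1 − 0.92) = 47.500.
The smallest integer exceeding 47.500 is 48.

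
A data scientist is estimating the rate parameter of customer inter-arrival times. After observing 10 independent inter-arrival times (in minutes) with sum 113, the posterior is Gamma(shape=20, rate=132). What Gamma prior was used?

Gamma–exponential conjugacy: posterior shape = α + n, posterior rate = β + Σtᵢ.
So α = 20 − 10 = 10 and β = 132 − 113 = 19.

Gamma(shape=10, rate=19)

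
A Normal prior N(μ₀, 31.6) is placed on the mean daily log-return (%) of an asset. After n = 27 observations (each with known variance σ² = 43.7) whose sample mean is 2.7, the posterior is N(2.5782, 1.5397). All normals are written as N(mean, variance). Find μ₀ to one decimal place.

With known observation variance, the Normal–Normal posterior has precision τ_n = τ₀ + n/σ² and mean μ_n = (τ₀μ₀ + (n/σ²)x̄)/τ_n.
Here τ₀ = 1/31.6 = 0.031646 and τ_data = 27/43.7 = 0.617849, so τ_n = 0.649495.
Rearranging for μ₀: μ₀ = (μ_n·τ_n − τ_data·x̄)/τ₀ = (2.5782·0.649495 − 0.617849·2.7) / 0.031646 = 0.006336/0.031646 ≈ 0.2.

μ₀ = 0.2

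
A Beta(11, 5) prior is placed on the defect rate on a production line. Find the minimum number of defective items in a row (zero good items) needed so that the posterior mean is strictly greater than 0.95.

After k defective items and 0 good items the posterior is Beta(11+k, 5), with mean (11+k)/(11+5+k).
Set (11+k)/(16+k) > 0.95 and solve: k > (0.95·16 − 11)/(1 − 0.95) = 84.000.
The smallest integer exceeding 84.000 is 85, and checking k=85: (96)/(101) = 0.9505 > 0.95.

k = 85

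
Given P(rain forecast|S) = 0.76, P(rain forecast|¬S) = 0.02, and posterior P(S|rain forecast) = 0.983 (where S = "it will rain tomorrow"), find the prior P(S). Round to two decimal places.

In odds form, posterior odds = prior odds × likelihood ratio, so prior odds = posterior odds ÷ LR.
Posterior odds = 0.983/(1−0.983) = 57.8235. LR = 0.76/0.02 = 38.0000.
Prior odds = 57.8235/38.0000 = 1.5217, so P(S) = 1.5217/(1+1.5217) ≈ 0.60.

P(S) = 0.60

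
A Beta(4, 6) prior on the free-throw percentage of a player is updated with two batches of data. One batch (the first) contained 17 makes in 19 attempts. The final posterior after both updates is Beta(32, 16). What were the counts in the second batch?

Sequential conjugate updates are equivalent to a single update on the pooled data, so total successes = posterior α − prior α and total failures = posterior β − prior β.
Total across both batches: 32−4=28 makes, 16−6=10 misses.
Subtract the first batch: 28−17=11 makes and 10−2=8 misses.

11 makes and 8 misses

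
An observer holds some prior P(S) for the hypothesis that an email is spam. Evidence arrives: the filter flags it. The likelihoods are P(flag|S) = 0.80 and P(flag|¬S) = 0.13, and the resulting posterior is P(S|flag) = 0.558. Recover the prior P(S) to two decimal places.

Bayes' rule in odds form gives O(S|E) = O(S)·[P(E|S)/P(E|¬S)], hence O(S) = O(S|E)/LR.
Posterior odds = 0.558/(1−0.558) = 1.2624. LR = 0.80/0.13 = 6.1538.
Prior odds = 1.2624/6.1538 = 0.2051, so P(S) = 0.2051/(1+0.2051) ≈ 0.17.

P(S) = 0.17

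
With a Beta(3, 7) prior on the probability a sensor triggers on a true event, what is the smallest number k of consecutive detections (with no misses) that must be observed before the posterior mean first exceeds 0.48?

k = 4

After k detections and 0 misses the posterior is Beta(3+k, 7), with mean (3+k)/(3+7+k).
Set (3+k)/(10+k) > 0.48 and solve: k > (0.48·10 − 3)/(1 − 0.48) = 3.462.
The smallest integer exceeding 3.462 is 4, and checking k=4: (7)/(14) = 0.5000 > 0.48.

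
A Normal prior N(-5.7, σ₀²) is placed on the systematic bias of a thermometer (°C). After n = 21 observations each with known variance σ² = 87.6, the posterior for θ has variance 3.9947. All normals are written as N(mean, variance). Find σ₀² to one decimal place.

Posterior precision equals prior precision plus data precision: 1/σ_n² = 1/σ₀² + n/σ².
So 1/σ₀² = 1/3.9947 − 21/87.6 = 0.250332 − 0.239726 = 0.010606.
Hence σ₀² = 1/0.010606 ≈ 94.3.

σ₀² = 94.3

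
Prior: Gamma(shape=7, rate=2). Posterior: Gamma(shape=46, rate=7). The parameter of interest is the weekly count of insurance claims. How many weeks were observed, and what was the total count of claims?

A Gamma(α, β) prior (rate parametrization) on a Poisson rate with n observations summing to S gives posterior Gamma(α+S, β+n).
Matching: Σxᵢ = 46 − 7 = 39 and n = 7 − 2 = 5.

n = 5 weeks with total 39 claims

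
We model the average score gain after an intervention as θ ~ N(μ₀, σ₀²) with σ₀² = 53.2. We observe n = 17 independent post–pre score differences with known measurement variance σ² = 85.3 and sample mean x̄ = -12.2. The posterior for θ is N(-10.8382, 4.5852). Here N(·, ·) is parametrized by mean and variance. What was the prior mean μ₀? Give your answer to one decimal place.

The posterior mean is a precision-weighted average: μ_n = (τ₀μ₀ + τ_data·x̄)/(τ₀+τ_data), with τ₀=1/σ₀² and τ_data=n/σ².
Here τ₀ = 1/53.2 = 0.018797 and τ_data = 17/85.3 = 0.199297, so τ_n = 0.218094.
Rearranging for μ₀: μ₀ = (μ_n·τ_n − τ_data·x̄)/τ₀ = (-10.8382·0.218094 − 0.199297·-12.2) / 0.018797 = 0.067677/0.018797 ≈ 3.6.

μ₀ = 3.6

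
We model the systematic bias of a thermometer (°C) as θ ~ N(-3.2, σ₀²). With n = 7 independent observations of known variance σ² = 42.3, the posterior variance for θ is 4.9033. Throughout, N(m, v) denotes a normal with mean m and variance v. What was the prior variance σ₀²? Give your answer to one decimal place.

σ₀² = 26.0

For the Normal–Normal model with known σ², precisions add: τ_n = τ₀ + n/σ².
So 1/σ₀² = 1/4.9033 − 7/42.3 = 0.203944 − 0.165485 = 0.038459.
Hence σ₀² = 1/0.038459 ≈ 26.0.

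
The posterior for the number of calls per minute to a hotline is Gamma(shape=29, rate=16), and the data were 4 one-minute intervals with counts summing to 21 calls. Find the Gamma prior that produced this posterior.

Gamma–Poisson conjugacy: posterior shape = α + Σxᵢ, posterior rate = β + n.
So α = 29 − 21 = 8 and β = 16 − 4 = 12.

Gamma(shape=8, rate=12)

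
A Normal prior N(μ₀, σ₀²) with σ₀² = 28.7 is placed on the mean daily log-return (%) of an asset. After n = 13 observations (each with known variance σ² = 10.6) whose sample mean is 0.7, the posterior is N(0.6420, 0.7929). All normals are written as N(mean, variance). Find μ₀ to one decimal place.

μ₀ = -1.4

With known observation variance, the Normal–Normal posterior has precision τ_n = τ₀ + n/σ² and mean μ_n = (τ₀μ₀ + (n/σ²)x̄)/τ_n.
Here τ₀ = 1/28.7 = 0.034843 and τ_data = 13/10.6 = 1.226415, so τ_n = 1.261258.
Rearranging for μ₀: μ₀ = (μ_n·τ_n − τ_data·x̄)/τ₀ = (0.6420·1.261258 − 1.226415·0.7) / 0.034843 = -0.048763/0.034843 ≈ -1.4.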